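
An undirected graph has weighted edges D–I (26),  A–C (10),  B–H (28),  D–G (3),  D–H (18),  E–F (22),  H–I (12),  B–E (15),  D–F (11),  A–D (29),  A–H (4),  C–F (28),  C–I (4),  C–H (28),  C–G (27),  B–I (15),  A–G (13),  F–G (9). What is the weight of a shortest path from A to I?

14

A few of the A→I routes:
A - G - D - I: 13 + 3 + 26 = 42
A - G - C - I: 13 + 27 + 4 = 44
A - H - I: 4 + 12 = 16
A - C - I: 10 + 4 = 14
A - H - C - I: 4 + 28 + 4 = 36
Shortest: 14.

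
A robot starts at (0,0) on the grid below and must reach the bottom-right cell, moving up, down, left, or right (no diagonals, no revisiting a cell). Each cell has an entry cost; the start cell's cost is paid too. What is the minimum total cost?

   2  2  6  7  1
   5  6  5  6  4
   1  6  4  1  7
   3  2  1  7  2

23

Cheapest: (0,0) -> (1,0) -> (2,0) -> (3,0) -> (3,1) -> (3,2) -> (3,3) -> (3,4)
  2 + 5 + 1 + 3 + 2 + 1 + 7 + 2 = 23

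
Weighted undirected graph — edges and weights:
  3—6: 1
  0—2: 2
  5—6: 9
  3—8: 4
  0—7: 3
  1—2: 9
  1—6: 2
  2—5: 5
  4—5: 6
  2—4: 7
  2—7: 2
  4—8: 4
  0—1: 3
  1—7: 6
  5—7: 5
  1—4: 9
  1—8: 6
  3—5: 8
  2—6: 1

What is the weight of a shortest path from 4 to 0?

Checking several routes:
4 - 1 - 0: 9 + 3 = 12
4 - 2 - 7 - 0: 7 + 2 + 3 = 12
4 - 2 - 0: 7 + 2 = 9
Shortest: 9.

9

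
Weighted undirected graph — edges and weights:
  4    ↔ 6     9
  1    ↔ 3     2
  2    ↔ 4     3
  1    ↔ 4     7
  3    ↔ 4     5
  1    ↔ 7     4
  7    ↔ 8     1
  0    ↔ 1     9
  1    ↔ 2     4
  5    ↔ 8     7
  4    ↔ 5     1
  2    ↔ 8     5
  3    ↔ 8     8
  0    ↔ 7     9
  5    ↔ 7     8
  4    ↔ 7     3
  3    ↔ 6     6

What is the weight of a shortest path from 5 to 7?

Some routes from 5 to 7:
5 - 4 - 7: 1 + 3 = 4
5 - 8 - 7: 7 + 1 = 8
5 - 7: 8
Shortest: 4.

4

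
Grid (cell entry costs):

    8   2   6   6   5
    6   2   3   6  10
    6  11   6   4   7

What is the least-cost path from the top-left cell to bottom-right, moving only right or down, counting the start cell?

32

Take (0,0) -> (0,1) -> (1,1) -> (1,2) -> (1,3) -> (2,3) -> (2,4) for a total of 8 + 2 + 2 + 3 + 6 + 4 + 7 = 32.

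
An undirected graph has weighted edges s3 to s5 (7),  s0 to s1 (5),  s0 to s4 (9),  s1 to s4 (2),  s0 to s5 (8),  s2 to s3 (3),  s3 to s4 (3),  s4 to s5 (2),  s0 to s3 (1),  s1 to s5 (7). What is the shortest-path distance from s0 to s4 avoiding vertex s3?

Paths from s0 to s4 avoiding s3:
s0-s1-s4: 5 + 2 = 7
s0-s4: 9
s0-s1-s5-s4: 5 + 7 + 2 = 14
s0-s5-s1-s4: 8 + 7 + 2 = 17
s0-s5-s4: 8 + 2 = 10
The minimum is 7.

7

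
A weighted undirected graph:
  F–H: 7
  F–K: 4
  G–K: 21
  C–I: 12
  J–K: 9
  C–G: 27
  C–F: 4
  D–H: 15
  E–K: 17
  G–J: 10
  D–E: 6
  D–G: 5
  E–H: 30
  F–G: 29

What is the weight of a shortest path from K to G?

Checking several routes:
K -> F -> G: 4 + 29 = 33
K -> F -> H -> D -> G: 4 + 7 + 15 + 5 = 31
K -> E -> D -> G: 17 + 6 + 5 = 28
K -> G: 21
K -> J -> G: 9 + 10 = 19
Shortest: 19.

19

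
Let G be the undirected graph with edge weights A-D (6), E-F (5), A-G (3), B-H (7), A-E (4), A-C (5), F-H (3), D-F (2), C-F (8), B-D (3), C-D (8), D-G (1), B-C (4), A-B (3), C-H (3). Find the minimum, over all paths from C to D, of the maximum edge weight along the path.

3

A few of the C→D routes:
C -> B -> D: max(4, 3) = 4
C -> H -> F -> D: max(3, 3, 2) = 3
C -> B -> A -> G -> D: max(4, 3, 3, 1) = 4
C -> A -> G -> D: max(5, 3, 1) = 5
C -> A -> B -> D: max(5, 3, 3) = 5
C -> A -> E -> F -> D: max(5, 4, 5, 2) = 5
The minimum achievable maximum is 3.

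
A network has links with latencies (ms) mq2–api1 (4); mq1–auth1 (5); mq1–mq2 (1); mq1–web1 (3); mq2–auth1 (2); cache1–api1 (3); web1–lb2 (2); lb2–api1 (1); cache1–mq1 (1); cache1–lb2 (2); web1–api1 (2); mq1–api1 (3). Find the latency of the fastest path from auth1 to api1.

6

Checking several routes:
auth1 -> mq2 -> api1: 2 + 4 = 6
auth1 -> mq2 -> mq1 -> api1: 2 + 1 + 3 = 6
auth1 -> mq2 -> mq1 -> cache1 -> lb2 -> api1: 2 + 1 + 1 + 2 + 1 = 7
auth1 -> mq1 -> api1: 5 + 3 = 8
auth1 -> mq2 -> mq1 -> cache1 -> api1: 2 + 1 + 1 + 3 = 7
auth1 -> mq2 -> mq1 -> web1 -> api1: 2 + 1 + 3 + 2 = 8
Shortest: 6 ms.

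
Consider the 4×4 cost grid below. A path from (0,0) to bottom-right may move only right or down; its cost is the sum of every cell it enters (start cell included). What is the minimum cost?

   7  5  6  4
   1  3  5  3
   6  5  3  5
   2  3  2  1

22

One optimal route is r0c0 -> r1c0 -> r1c1 -> r1c2 -> r2c2 -> r3c2 -> r3c3.
Its cost is 7 + 1 + 3 + 5 + 3 + 2 + 1 = 22.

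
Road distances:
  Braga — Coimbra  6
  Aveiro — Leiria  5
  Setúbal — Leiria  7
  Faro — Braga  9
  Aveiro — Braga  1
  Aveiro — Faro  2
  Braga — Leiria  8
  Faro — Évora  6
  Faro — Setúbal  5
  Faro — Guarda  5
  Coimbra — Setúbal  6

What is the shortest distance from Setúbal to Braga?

8

A few of the Setúbal→Braga routes:
Setúbal → Coimbra → Braga: 6 + 6 = 12
Setúbal → Faro → Aveiro → Braga: 5 + 2 + 1 = 8
Setúbal → Leiria → Aveiro → Braga: 7 + 5 + 1 = 13
The minimum is 8.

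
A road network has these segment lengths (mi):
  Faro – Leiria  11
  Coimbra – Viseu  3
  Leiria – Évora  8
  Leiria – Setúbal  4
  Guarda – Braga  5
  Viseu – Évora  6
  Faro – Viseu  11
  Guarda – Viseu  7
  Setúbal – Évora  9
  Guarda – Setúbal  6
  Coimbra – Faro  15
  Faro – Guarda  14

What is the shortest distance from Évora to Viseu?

6

Comparing a few candidate routes:
Évora -> Setúbal -> Leiria -> Faro -> Viseu: 9 + 4 + 11 + 11 = 35
Évora -> Setúbal -> Guarda -> Viseu: 9 + 6 + 7 = 22
Évora -> Leiria -> Setúbal -> Guarda -> Viseu: 8 + 4 + 6 + 7 = 25
Évora -> Viseu: 6
Évora -> Leiria -> Faro -> Viseu: 8 + 11 + 11 = 30
Best route has total 6 mi.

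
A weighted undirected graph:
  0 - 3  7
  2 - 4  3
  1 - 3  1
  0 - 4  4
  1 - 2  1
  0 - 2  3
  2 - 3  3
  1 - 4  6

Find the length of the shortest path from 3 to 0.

Comparing a few candidate routes:
3 → 0: 7
3 → 2 → 0: 3 + 3 = 6
3 → 1 → 2 → 0: 1 + 1 + 3 = 5
The minimum is 5.

5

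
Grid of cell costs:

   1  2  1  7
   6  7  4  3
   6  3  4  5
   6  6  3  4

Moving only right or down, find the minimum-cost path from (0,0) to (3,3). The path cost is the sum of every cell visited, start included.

Path r0c0 -> r0c1 -> r0c2 -> r1c2 -> r2c2 -> r3c2 -> r3c3: 1 + 2 + 1 + 4 + 4 + 3 + 4 = 19.

19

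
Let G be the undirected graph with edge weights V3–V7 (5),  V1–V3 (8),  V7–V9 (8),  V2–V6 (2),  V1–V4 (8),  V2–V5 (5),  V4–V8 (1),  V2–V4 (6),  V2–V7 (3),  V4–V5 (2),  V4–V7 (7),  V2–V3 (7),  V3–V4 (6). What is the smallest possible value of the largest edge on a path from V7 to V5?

Comparing a few candidate routes:
V7 → V2 → V4 → V5: max(3, 6, 2) = 6
V7 → V3 → V4 → V5: max(5, 6, 2) = 6
V7 → V2 → V5: max(3, 5) = 5
Best route has worst link 5.

5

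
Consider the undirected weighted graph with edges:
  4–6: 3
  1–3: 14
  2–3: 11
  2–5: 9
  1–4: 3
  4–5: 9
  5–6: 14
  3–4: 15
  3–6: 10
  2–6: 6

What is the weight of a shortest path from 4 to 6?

3

A few of the 4→6 routes:
4-3-6: 15 + 10 = 25
4-5-6: 9 + 14 = 23
4-5-2-6: 9 + 9 + 6 = 24
4-6: 3
Best route has total 3.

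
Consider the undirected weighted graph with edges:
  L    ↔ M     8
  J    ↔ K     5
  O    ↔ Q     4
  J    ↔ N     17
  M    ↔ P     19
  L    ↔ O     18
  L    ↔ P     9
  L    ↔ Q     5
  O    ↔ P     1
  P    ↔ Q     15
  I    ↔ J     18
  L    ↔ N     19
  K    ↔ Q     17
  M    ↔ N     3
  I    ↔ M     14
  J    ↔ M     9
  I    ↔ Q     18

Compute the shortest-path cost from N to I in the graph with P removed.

Some routes from N to I avoiding P:
N → M → I: 3 + 14 = 17
N → M → L → Q → I: 3 + 8 + 5 + 18 = 34
N → M → J → I: 3 + 9 + 18 = 30
N → J → M → I: 17 + 9 + 14 = 40
N → J → I: 17 + 18 = 35
Shortest: 17.

17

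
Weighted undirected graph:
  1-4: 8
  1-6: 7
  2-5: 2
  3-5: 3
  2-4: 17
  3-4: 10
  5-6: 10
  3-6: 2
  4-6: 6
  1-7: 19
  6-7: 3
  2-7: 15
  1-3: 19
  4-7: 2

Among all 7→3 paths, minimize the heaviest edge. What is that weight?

Comparing a few candidate routes:
7 → 6 → 3: max(3, 2) = 3
7 → 4 → 6 → 3: max(2, 6, 2) = 6
7 → 4 → 1 → 6 → 3: max(2, 8, 7, 2) = 8
Smallest bottleneck: 3.

3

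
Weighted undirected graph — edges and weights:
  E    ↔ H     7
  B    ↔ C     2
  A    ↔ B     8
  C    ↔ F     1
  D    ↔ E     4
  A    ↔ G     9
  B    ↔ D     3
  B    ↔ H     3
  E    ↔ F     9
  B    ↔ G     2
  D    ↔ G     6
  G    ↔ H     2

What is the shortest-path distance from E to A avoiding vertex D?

18

Checking several routes:
E - H - B - G - A: 7 + 3 + 2 + 9 = 21
E - F - C - B - A: 9 + 1 + 2 + 8 = 20
E - F - C - B - G - A: 9 + 1 + 2 + 2 + 9 = 23
E - H - B - A: 7 + 3 + 8 = 18
E - H - G - A: 7 + 2 + 9 = 18
E - H - G - B - A: 7 + 2 + 2 + 8 = 19
The minimum is 18.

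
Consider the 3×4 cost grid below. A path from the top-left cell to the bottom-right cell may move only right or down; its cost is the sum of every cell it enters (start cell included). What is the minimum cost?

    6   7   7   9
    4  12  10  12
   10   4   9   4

37

Best path: [0,0] -> [1,0] -> [2,0] -> [2,1] -> [2,2] -> [2,3]
Cost: 6 + 4 + 10 + 4 + 9 + 4 = 37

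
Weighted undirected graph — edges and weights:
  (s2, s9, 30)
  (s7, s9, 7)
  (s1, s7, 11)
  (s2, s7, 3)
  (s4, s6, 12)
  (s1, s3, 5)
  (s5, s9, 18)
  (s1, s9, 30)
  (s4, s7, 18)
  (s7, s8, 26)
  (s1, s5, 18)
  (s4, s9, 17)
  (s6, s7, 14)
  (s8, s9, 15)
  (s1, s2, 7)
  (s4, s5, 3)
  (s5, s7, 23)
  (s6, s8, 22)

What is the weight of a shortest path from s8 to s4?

Checking several routes:
s8 - s9 - s7 - s4: 15 + 7 + 18 = 40
s8 - s7 - s4: 26 + 18 = 44
s8 - s9 - s5 - s4: 15 + 18 + 3 = 36
s8 - s9 - s4: 15 + 17 = 32
s8 - s6 - s4: 22 + 12 = 34
The minimum is 32.

32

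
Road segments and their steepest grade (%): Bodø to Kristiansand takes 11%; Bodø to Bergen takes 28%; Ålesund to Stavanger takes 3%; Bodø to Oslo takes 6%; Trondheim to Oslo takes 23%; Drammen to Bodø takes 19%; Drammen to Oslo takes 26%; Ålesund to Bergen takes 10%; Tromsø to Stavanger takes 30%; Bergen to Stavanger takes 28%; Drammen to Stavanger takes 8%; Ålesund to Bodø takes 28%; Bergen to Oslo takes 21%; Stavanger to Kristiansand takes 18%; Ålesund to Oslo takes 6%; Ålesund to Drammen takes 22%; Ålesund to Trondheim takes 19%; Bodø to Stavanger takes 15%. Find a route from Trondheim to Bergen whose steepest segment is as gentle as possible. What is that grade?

19

A few of the Trondheim→Bergen routes:
Trondheim -> Ålesund -> Oslo -> Bergen: max(19, 6, 21) = 21
Trondheim -> Ålesund -> Stavanger -> Kristiansand -> Bodø -> Oslo -> Bergen: max(19, 3, 18, 11, 6, 21) = 21
Trondheim -> Ålesund -> Stavanger -> Drammen -> Bodø -> Oslo -> Bergen: max(19, 3, 8, 19, 6, 21) = 21
Trondheim -> Ålesund -> Stavanger -> Bodø -> Oslo -> Bergen: max(19, 3, 15, 6, 21) = 21
Trondheim -> Ålesund -> Bergen: max(19, 10) = 19
Best route has worst link 19%.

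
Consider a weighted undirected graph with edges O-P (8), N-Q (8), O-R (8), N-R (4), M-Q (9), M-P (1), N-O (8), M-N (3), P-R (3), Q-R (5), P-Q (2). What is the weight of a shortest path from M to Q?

Comparing a few candidate routes:
M → P → R → Q: 1 + 3 + 5 = 9
M → N → R → P → Q: 3 + 4 + 3 + 2 = 12
M → N → Q: 3 + 8 = 11
M → Q: 9
M → P → Q: 1 + 2 = 3
The minimum is 3.

3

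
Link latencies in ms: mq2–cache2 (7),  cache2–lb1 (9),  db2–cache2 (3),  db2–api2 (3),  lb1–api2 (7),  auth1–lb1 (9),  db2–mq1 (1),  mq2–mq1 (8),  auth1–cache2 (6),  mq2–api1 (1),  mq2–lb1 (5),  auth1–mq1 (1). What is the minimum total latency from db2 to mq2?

Some routes from db2 to mq2:
db2→mq1→auth1→lb1→mq2: 1 + 1 + 9 + 5 = 16
db2→cache2→mq2: 3 + 7 = 10
db2→mq1→mq2: 1 + 8 = 9
db2→mq1→auth1→cache2→mq2: 1 + 1 + 6 + 7 = 15
db2→api2→lb1→mq2: 3 + 7 + 5 = 15
The minimum is 9 ms.

9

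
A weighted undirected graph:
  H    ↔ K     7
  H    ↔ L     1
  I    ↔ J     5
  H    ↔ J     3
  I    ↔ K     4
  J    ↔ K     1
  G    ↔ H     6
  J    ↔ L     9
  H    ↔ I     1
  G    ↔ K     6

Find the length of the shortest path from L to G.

7

Checking several routes:
L→H→I→J→K→G: 1 + 1 + 5 + 1 + 6 = 14
L→H→G: 1 + 6 = 7
L→H→K→G: 1 + 7 + 6 = 14
L→H→I→K→G: 1 + 1 + 4 + 6 = 12
L→H→J→K→G: 1 + 3 + 1 + 6 = 11
Best route has total 7.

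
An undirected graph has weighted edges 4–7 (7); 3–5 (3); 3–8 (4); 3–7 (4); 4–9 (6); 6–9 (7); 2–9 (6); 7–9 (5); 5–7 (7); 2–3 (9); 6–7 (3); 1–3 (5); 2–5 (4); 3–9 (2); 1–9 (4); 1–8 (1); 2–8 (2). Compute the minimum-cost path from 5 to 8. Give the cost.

A few of the 5→8 routes:
5-2-8: 4 + 2 = 6
5-3-9-1-8: 3 + 2 + 4 + 1 = 10
5-3-8: 3 + 4 = 7
5-3-1-8: 3 + 5 + 1 = 9
5-3-9-2-8: 3 + 2 + 6 + 2 = 13
Shortest: 6.

6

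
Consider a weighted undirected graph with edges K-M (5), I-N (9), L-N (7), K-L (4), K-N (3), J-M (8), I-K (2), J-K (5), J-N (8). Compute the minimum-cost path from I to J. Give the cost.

Some routes from I to J:
I - K - M - J: 2 + 5 + 8 = 15
I - K - J: 2 + 5 = 7
I - K - N - J: 2 + 3 + 8 = 13
I - N - K - J: 9 + 3 + 5 = 17
I - N - J: 9 + 8 = 17
The minimum is 7.

7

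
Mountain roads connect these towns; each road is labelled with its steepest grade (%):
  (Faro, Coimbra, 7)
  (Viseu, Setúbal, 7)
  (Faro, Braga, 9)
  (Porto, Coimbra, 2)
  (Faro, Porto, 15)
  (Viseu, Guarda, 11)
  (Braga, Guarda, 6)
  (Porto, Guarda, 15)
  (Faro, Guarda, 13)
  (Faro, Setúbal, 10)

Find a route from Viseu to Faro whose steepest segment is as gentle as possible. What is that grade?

10

Some routes from Viseu to Faro:
Viseu -> Guarda -> Faro: max(11, 13) = 13
Viseu -> Guarda -> Porto -> Faro: max(11, 15, 15) = 15
Viseu -> Setúbal -> Faro: max(7, 10) = 10
Viseu -> Guarda -> Braga -> Faro: max(11, 6, 9) = 11
Best route has worst link 10%.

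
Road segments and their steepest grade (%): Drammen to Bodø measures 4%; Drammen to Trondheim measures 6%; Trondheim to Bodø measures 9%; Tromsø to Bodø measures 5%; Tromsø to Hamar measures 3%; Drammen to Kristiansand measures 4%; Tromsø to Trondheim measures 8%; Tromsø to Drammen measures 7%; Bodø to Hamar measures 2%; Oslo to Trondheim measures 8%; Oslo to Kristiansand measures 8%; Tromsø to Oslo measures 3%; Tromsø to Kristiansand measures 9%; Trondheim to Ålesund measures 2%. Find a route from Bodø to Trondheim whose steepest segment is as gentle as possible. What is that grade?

6

Some routes from Bodø to Trondheim:
Bodø -> Hamar -> Tromsø -> Drammen -> Trondheim: max(2, 3, 7, 6) = 7
Bodø -> Tromsø -> Drammen -> Trondheim: max(5, 7, 6) = 7
Bodø -> Tromsø -> Oslo -> Trondheim: max(5, 3, 8) = 8
Bodø -> Drammen -> Trondheim: max(4, 6) = 6
Bodø -> Tromsø -> Oslo -> Kristiansand -> Drammen -> Trondheim: max(5, 3, 8, 4, 6) = 8
Smallest bottleneck: 6%.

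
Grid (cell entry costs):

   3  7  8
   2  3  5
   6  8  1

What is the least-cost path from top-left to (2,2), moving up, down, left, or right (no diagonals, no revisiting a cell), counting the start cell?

14

One optimal route is r0c0 → r1c0 → r1c1 → r1c2 → r2c2.
Its cost is 3 + 2 + 3 + 5 + 1 = 14.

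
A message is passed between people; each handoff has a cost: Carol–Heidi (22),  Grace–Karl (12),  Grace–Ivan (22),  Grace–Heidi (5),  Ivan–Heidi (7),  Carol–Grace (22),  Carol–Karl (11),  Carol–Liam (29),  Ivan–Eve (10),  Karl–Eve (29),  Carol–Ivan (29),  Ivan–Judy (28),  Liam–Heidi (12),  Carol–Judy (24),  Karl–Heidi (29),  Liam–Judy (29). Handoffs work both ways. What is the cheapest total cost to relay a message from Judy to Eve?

38

Some routes from Judy to Eve:
Judy -> Ivan -> Eve: 28 + 10 = 38
Judy -> Liam -> Heidi -> Ivan -> Eve: 29 + 12 + 7 + 10 = 58
Judy -> Carol -> Ivan -> Eve: 24 + 29 + 10 = 63
Judy -> Carol -> Heidi -> Ivan -> Eve: 24 + 22 + 7 + 10 = 63
Shortest: 38.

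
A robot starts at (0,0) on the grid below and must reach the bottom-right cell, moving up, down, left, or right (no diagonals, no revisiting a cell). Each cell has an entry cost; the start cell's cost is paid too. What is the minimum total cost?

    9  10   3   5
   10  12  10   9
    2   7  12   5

Best path: r0c0→r0c1→r0c2→r0c3→r1c3→r2c3
Cost: 9 + 10 + 3 + 5 + 9 + 5 = 41

41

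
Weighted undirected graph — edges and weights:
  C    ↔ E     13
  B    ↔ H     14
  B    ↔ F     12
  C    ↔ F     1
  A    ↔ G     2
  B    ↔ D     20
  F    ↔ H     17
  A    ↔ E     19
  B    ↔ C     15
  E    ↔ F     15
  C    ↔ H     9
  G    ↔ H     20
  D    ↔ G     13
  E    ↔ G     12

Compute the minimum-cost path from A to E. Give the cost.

14

Comparing a few candidate routes:
A→G→H→C→F→E: 2 + 20 + 9 + 1 + 15 = 47
A→G→E: 2 + 12 = 14
A→E: 19
A→G→H→C→E: 2 + 20 + 9 + 13 = 44
A→G→H→F→E: 2 + 20 + 17 + 15 = 54
A→G→H→F→C→E: 2 + 20 + 17 + 1 + 13 = 53
Shortest: 14.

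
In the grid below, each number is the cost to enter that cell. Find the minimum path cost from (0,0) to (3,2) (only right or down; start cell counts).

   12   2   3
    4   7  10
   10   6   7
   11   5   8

Path (0,0) → (0,1) → (1,1) → (2,1) → (3,1) → (3,2): 12 + 2 + 7 + 6 + 5 + 8 = 40.
(Top row then right column would cost 42.)

40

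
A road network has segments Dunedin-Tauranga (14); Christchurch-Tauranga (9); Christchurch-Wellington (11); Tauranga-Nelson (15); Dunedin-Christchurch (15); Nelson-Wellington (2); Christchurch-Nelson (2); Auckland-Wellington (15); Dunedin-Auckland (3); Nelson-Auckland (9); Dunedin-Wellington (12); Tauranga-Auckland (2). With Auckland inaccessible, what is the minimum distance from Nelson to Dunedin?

14

Comparing a few candidate routes:
Nelson - Christchurch - Dunedin: 2 + 15 = 17
Nelson - Christchurch - Tauranga - Dunedin: 2 + 9 + 14 = 25
Nelson - Wellington - Dunedin: 2 + 12 = 14
Best route has total 14 km.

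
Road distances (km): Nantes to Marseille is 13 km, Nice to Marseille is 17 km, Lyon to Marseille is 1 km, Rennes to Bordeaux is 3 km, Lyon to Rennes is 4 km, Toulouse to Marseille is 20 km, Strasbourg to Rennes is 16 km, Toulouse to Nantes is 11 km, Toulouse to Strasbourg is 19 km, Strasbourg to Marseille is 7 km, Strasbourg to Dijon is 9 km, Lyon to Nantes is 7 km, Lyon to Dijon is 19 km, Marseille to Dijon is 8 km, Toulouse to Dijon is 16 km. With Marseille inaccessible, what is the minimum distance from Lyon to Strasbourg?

Routes from Lyon to Strasbourg avoiding Marseille:
Lyon - Dijon - Strasbourg: 19 + 9 = 28
Lyon - Nantes - Toulouse - Dijon - Strasbourg: 7 + 11 + 16 + 9 = 43
Lyon - Dijon - Toulouse - Strasbourg: 19 + 16 + 19 = 54
Lyon - Rennes - Strasbourg: 4 + 16 = 20
Lyon - Nantes - Toulouse - Strasbourg: 7 + 11 + 19 = 37
The minimum is 20 km.

20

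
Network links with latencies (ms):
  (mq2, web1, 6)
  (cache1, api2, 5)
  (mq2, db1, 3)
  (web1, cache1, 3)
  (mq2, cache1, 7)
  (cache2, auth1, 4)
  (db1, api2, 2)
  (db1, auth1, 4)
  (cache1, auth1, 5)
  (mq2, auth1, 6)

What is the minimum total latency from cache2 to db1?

Checking several routes:
cache2 → auth1 → db1: 4 + 4 = 8
cache2 → auth1 → cache1 → web1 → mq2 → db1: 4 + 5 + 3 + 6 + 3 = 21
cache2 → auth1 → cache1 → api2 → db1: 4 + 5 + 5 + 2 = 16
cache2 → auth1 → cache1 → mq2 → db1: 4 + 5 + 7 + 3 = 19
cache2 → auth1 → mq2 → db1: 4 + 6 + 3 = 13
Best route has total 8 ms.

8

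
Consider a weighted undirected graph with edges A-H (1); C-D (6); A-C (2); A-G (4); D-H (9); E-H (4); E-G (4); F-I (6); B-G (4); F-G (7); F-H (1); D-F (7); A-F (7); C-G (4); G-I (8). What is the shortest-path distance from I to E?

11

A few of the I→E routes:
I-F-H-E: 6 + 1 + 4 = 11
I-G-E: 8 + 4 = 12
I-F-H-A-G-E: 6 + 1 + 1 + 4 + 4 = 16
Best route has total 11.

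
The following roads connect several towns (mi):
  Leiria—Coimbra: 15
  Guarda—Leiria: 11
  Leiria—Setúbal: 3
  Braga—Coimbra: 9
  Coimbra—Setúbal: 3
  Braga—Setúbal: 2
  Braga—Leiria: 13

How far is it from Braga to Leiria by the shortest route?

Comparing a few candidate routes:
Braga - Setúbal - Leiria: 2 + 3 = 5
Braga - Leiria: 13
Braga - Coimbra - Setúbal - Leiria: 9 + 3 + 3 = 15
Best route has total 5 mi.

5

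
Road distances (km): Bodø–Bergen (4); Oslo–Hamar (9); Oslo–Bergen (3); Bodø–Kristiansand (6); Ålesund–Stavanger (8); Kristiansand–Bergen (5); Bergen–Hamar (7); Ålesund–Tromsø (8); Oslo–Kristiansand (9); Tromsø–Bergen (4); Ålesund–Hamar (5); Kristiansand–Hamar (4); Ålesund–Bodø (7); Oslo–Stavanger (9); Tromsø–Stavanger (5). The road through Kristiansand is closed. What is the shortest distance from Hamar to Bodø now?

11

A few of the Hamar→Bodø routes:
Hamar→Ålesund→Tromsø→Bergen→Bodø: 5 + 8 + 4 + 4 = 21
Hamar→Bergen→Bodø: 7 + 4 = 11
Hamar→Ålesund→Stavanger→Tromsø→Bergen→Bodø: 5 + 8 + 5 + 4 + 4 = 26
Hamar→Ålesund→Bodø: 5 + 7 = 12
Hamar→Oslo→Bergen→Bodø: 9 + 3 + 4 = 16
Best route has total 11 km.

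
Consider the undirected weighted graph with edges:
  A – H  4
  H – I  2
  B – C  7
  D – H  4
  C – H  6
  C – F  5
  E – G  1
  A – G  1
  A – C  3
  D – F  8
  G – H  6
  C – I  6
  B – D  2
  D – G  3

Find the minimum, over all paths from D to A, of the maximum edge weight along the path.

A few of the D→A routes:
D→H→C→A: max(4, 6, 3) = 6
D→H→A: max(4, 4) = 4
D→G→A: max(3, 1) = 3
D→H→I→C→A: max(4, 2, 6, 3) = 6
Best route has worst link 3.

3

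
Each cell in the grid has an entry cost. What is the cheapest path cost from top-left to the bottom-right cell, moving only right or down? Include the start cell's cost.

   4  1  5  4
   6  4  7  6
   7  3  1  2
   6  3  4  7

Take (0,0) → (0,1) → (1,1) → (2,1) → (2,2) → (2,3) → (3,3) for a total of 4 + 1 + 4 + 3 + 1 + 2 + 7 = 22.
(Top row then right column would cost 29.)

22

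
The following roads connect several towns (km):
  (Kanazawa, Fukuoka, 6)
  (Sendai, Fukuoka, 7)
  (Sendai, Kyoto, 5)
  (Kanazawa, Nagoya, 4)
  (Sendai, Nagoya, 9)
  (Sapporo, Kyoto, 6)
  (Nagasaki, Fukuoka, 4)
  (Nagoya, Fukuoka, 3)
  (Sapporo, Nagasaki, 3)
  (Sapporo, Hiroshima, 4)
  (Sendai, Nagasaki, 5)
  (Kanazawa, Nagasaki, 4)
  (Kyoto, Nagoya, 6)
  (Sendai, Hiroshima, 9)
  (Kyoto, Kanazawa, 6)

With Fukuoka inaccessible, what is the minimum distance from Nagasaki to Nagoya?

8

Some routes from Nagasaki to Nagoya avoiding Fukuoka:
Nagasaki → Kanazawa → Nagoya: 4 + 4 = 8
Nagasaki → Sapporo → Kyoto → Kanazawa → Nagoya: 3 + 6 + 6 + 4 = 19
Nagasaki → Sendai → Nagoya: 5 + 9 = 14
Nagasaki → Kanazawa → Kyoto → Nagoya: 4 + 6 + 6 = 16
Nagasaki → Sendai → Kyoto → Nagoya: 5 + 5 + 6 = 16
Nagasaki → Sapporo → Kyoto → Nagoya: 3 + 6 + 6 = 15
Shortest: 8 km.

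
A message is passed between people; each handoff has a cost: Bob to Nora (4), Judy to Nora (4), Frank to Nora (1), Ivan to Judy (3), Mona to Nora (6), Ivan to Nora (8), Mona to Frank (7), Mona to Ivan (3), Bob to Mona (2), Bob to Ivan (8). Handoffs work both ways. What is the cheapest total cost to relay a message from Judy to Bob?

8

A few of the Judy→Bob routes:
Judy→Nora→Bob: 4 + 4 = 8
Judy→Ivan→Mona→Bob: 3 + 3 + 2 = 8
Judy→Ivan→Bob: 3 + 8 = 11
The minimum is 8.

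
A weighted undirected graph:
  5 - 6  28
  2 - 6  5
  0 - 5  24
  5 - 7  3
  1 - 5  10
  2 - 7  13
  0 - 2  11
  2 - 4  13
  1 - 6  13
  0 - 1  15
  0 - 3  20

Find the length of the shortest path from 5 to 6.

A few of the 5→6 routes:
5 -> 1 -> 0 -> 2 -> 6: 10 + 15 + 11 + 5 = 41
5 -> 1 -> 6: 10 + 13 = 23
5 -> 0 -> 2 -> 6: 24 + 11 + 5 = 40
5 -> 6: 28
5 -> 7 -> 2 -> 6: 3 + 13 + 5 = 21
The minimum is 21.

21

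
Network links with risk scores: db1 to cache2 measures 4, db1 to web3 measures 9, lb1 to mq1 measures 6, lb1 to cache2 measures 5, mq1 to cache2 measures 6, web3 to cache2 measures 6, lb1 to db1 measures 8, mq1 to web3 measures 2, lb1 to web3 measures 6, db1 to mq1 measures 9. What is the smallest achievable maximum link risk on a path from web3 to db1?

Comparing a few candidate routes:
web3 → mq1 → cache2 → db1: max(2, 6, 4) = 6
web3 → lb1 → cache2 → db1: max(6, 5, 4) = 6
web3 → lb1 → mq1 → cache2 → db1: max(6, 6, 6, 4) = 6
web3 → mq1 → lb1 → cache2 → db1: max(2, 6, 5, 4) = 6
web3 → cache2 → db1: max(6, 4) = 6
Smallest bottleneck: 6.

6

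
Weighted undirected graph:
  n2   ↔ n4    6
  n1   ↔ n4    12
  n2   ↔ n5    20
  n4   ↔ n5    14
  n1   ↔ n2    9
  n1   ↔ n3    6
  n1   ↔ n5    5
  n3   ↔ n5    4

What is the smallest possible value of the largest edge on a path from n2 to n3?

Checking several routes:
n2→n4→n1→n5→n3: max(6, 12, 5, 4) = 12
n2→n4→n1→n3: max(6, 12, 6) = 12
n2→n1→n3: max(9, 6) = 9
n2→n1→n5→n3: max(9, 5, 4) = 9
Best route has worst link 9.

9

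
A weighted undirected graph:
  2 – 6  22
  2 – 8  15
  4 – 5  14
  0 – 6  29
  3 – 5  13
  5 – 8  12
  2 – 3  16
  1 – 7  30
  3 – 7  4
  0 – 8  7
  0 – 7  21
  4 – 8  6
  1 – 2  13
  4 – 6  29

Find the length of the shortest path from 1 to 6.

Comparing a few candidate routes:
1-2-8-0-6: 13 + 15 + 7 + 29 = 64
1-2-8-4-6: 13 + 15 + 6 + 29 = 63
1-2-6: 13 + 22 = 35
The minimum is 35.

35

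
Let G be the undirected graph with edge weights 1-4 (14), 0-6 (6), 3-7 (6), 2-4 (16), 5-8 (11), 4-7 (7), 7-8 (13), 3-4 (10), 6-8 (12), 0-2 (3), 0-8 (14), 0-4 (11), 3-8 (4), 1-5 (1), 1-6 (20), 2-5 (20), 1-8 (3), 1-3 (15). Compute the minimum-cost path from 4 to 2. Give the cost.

Checking several routes:
4 -> 3 -> 8 -> 0 -> 2: 10 + 4 + 14 + 3 = 31
4 -> 0 -> 2: 11 + 3 = 14
4 -> 2: 16
Best route has total 14.

14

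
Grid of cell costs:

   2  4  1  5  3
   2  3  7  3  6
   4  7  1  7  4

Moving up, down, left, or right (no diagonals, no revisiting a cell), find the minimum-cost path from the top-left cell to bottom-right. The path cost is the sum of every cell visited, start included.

One optimal route is [0,0]→[0,1]→[0,2]→[0,3]→[0,4]→[1,4]→[2,4].
Its cost is 2 + 4 + 1 + 5 + 3 + 6 + 4 = 25.

25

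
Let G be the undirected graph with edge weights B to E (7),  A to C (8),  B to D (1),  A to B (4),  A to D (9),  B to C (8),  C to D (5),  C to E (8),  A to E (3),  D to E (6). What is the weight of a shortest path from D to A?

5

Some routes from D to A:
D → E → A: 6 + 3 = 9
D → A: 9
D → B → A: 1 + 4 = 5
Best route has total 5.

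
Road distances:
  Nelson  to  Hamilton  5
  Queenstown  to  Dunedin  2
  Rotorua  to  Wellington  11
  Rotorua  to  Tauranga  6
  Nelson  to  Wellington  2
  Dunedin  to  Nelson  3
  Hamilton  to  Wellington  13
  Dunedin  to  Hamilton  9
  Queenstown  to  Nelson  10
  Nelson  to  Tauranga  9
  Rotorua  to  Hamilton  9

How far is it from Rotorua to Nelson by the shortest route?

Comparing a few candidate routes:
Rotorua -> Tauranga -> Nelson: 6 + 9 = 15
Rotorua -> Hamilton -> Nelson: 9 + 5 = 14
Rotorua -> Wellington -> Nelson: 11 + 2 = 13
Rotorua -> Hamilton -> Dunedin -> Nelson: 9 + 9 + 3 = 21
Shortest: 13.

13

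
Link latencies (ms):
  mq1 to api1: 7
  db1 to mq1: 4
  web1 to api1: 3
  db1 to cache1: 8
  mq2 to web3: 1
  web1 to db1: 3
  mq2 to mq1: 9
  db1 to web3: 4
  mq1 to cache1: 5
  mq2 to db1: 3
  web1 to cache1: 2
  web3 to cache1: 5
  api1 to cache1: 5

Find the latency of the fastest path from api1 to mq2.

Comparing a few candidate routes:
api1 -> web1 -> db1 -> mq2: 3 + 3 + 3 = 9
api1 -> web1 -> db1 -> web3 -> mq2: 3 + 3 + 4 + 1 = 11
api1 -> web1 -> cache1 -> web3 -> mq2: 3 + 2 + 5 + 1 = 11
The minimum is 9 ms.

9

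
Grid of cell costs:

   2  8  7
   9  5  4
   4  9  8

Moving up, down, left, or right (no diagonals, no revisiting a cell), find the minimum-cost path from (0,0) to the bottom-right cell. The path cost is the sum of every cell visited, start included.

Take [0,0]→[0,1]→[1,1]→[1,2]→[2,2] for a total of 2 + 8 + 5 + 4 + 8 = 27.

27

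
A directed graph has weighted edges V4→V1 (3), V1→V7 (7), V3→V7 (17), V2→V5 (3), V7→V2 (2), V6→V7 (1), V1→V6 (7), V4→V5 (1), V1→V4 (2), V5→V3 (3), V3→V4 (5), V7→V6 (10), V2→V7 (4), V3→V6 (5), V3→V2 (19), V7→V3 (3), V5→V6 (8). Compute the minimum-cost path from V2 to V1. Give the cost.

14

Candidate routes:
V2-V5-V6-V7-V3-V4-V1: 3 + 8 + 1 + 3 + 5 + 3 = 23
V2-V5-V3-V4-V1: 3 + 3 + 5 + 3 = 14
V2-V7-V3-V4-V1: 4 + 3 + 5 + 3 = 15
Best route has total 14.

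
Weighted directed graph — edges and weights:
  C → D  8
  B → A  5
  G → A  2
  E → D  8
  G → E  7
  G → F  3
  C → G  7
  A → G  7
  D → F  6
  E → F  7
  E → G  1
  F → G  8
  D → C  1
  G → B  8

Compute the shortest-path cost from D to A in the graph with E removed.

10

Paths from D to A avoiding E:
D→F→G→B→A: 6 + 8 + 8 + 5 = 27
D→F→G→A: 6 + 8 + 2 = 16
D→C→G→A: 1 + 7 + 2 = 10
D→C→G→B→A: 1 + 7 + 8 + 5 = 21
Shortest: 10.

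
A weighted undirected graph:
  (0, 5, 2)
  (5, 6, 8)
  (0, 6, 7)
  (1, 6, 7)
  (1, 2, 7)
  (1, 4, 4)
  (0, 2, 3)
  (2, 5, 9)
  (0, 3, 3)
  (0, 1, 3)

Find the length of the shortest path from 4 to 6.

Comparing a few candidate routes:
4 → 1 → 2 → 0 → 5 → 6: 4 + 7 + 3 + 2 + 8 = 24
4 → 1 → 2 → 0 → 6: 4 + 7 + 3 + 7 = 21
4 → 1 → 0 → 5 → 6: 4 + 3 + 2 + 8 = 17
4 → 1 → 0 → 6: 4 + 3 + 7 = 14
4 → 1 → 6: 4 + 7 = 11
Shortest: 11.

11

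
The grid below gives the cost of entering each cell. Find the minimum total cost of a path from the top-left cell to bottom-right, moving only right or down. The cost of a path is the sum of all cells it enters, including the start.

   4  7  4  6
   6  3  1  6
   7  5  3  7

Cheapest: [0,0]→[1,0]→[1,1]→[1,2]→[2,2]→[2,3]
  4 + 6 + 3 + 1 + 3 + 7 = 24

24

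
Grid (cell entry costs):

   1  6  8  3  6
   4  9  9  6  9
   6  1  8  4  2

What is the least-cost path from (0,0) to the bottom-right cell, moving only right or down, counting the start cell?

26

Best path: r0c0 -> r1c0 -> r2c0 -> r2c1 -> r2c2 -> r2c3 -> r2c4
Cost: 1 + 4 + 6 + 1 + 8 + 4 + 2 = 26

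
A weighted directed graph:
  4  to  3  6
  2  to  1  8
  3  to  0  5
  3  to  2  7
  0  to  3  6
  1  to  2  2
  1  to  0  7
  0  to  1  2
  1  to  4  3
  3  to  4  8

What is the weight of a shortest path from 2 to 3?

17

Routes from 2 to 3:
2 - 1 - 0 - 3: 8 + 7 + 6 = 21
2 - 1 - 4 - 3: 8 + 3 + 6 = 17
The minimum is 17.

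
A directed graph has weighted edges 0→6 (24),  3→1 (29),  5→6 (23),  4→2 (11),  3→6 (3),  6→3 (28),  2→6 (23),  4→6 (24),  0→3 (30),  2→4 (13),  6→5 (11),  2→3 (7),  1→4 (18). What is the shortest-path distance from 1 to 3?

36

Routes from 1 to 3:
1 -> 4 -> 2 -> 6 -> 3: 18 + 11 + 23 + 28 = 80
1 -> 4 -> 6 -> 3: 18 + 24 + 28 = 70
1 -> 4 -> 2 -> 3: 18 + 11 + 7 = 36
The minimum is 36.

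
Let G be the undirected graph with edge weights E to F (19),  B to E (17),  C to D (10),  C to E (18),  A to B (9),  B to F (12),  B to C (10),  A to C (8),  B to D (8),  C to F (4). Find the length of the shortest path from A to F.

12

Some routes from A to F:
A→B→C→F: 9 + 10 + 4 = 23
A→C→F: 8 + 4 = 12
A→B→F: 9 + 12 = 21
A→C→B→F: 8 + 10 + 12 = 30
Best route has total 12.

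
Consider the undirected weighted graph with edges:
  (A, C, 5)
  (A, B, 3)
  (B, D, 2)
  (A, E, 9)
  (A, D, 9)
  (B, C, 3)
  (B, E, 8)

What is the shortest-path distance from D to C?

5

Checking several routes:
D-B-A-C: 2 + 3 + 5 = 10
D-A-C: 9 + 5 = 14
D-B-C: 2 + 3 = 5
Shortest: 5.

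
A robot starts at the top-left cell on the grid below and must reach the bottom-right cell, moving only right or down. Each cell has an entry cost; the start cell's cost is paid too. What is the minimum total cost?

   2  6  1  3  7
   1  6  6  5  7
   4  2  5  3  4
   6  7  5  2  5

24

One optimal route is (0,0) (1,0) (2,0) (2,1) (2,2) (2,3) (3,3) (3,4).
Its cost is 2 + 1 + 4 + 2 + 5 + 3 + 2 + 5 = 24.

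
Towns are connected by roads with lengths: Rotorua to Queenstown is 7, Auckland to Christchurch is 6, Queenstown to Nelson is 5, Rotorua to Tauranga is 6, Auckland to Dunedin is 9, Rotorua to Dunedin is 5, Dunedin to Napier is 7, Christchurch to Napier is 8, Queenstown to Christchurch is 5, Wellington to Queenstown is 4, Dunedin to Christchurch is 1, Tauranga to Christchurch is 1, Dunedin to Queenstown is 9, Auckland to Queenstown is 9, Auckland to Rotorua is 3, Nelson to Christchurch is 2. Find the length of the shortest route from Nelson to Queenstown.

Checking several routes:
Nelson -> Christchurch -> Tauranga -> Rotorua -> Queenstown: 2 + 1 + 6 + 7 = 16
Nelson -> Christchurch -> Auckland -> Queenstown: 2 + 6 + 9 = 17
Nelson -> Christchurch -> Dunedin -> Rotorua -> Queenstown: 2 + 1 + 5 + 7 = 15
Nelson -> Queenstown: 5
Nelson -> Christchurch -> Dunedin -> Queenstown: 2 + 1 + 9 = 12
Nelson -> Christchurch -> Queenstown: 2 + 5 = 7
Shortest: 5.

5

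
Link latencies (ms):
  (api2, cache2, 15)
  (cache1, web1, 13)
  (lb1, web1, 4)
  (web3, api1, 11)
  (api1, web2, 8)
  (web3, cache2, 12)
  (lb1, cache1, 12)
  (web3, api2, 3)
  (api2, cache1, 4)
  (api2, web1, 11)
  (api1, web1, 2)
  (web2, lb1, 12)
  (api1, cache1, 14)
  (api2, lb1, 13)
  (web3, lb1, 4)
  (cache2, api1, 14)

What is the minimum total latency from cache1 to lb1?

Comparing a few candidate routes:
cache1 -> lb1: 12
cache1 -> api2 -> web3 -> lb1: 4 + 3 + 4 = 11
cache1 -> api2 -> lb1: 4 + 13 = 17
Best route has total 11 ms.

11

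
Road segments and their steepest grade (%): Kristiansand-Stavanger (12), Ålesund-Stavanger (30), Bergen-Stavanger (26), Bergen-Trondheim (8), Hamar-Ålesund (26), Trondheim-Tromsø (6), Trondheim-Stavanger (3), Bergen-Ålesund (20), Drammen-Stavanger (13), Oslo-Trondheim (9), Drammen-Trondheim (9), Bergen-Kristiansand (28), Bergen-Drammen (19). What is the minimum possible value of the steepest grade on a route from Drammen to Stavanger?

9

Checking several routes:
Drammen -> Stavanger: max(13) = 13
Drammen -> Trondheim -> Stavanger: max(9, 3) = 9
Drammen -> Bergen -> Stavanger: max(19, 26) = 26
Drammen -> Bergen -> Trondheim -> Stavanger: max(19, 8, 3) = 19
Best route has worst link 9%.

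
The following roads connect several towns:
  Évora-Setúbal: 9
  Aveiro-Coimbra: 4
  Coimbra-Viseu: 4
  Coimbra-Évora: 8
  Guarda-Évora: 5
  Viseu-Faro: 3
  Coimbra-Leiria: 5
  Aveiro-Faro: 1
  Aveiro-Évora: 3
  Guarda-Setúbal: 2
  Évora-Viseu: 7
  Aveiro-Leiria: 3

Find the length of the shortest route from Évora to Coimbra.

7

Checking several routes:
Évora → Viseu → Coimbra: 7 + 4 = 11
Évora → Coimbra: 8
Évora → Aveiro → Leiria → Coimbra: 3 + 3 + 5 = 11
Évora → Viseu → Faro → Aveiro → Coimbra: 7 + 3 + 1 + 4 = 15
Évora → Aveiro → Coimbra: 3 + 4 = 7
Évora → Aveiro → Faro → Viseu → Coimbra: 3 + 1 + 3 + 4 = 11
The minimum is 7.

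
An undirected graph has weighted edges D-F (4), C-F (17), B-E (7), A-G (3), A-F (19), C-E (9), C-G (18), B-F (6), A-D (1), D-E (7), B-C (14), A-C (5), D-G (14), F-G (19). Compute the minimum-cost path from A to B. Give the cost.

Some routes from A to B:
A→F→B: 19 + 6 = 25
A→C→B: 5 + 14 = 19
A→C→E→B: 5 + 9 + 7 = 21
A→D→F→B: 1 + 4 + 6 = 11
A→D→E→B: 1 + 7 + 7 = 15
Shortest: 11.

11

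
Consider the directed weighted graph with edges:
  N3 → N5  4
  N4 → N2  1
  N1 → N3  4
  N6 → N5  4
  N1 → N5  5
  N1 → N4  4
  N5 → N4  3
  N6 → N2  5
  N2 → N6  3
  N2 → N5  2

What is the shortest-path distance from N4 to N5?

3

Paths from N4 to N5:
N4 → N2 → N6 → N5: 1 + 3 + 4 = 8
N4 → N2 → N5: 1 + 2 = 3
The minimum is 3.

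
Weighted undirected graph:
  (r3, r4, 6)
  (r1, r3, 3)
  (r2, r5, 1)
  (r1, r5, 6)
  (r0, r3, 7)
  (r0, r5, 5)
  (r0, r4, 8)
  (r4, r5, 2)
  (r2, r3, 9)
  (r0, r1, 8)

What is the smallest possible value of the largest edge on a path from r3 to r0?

6

Checking several routes:
r3 - r1 - r0: max(3, 8) = 8
r3 - r4 - r5 - r0: max(6, 2, 5) = 6
r3 - r1 - r5 - r4 - r0: max(3, 6, 2, 8) = 8
r3 - r1 - r5 - r0: max(3, 6, 5) = 6
r3 - r0: max(7) = 7
The minimum achievable maximum is 6.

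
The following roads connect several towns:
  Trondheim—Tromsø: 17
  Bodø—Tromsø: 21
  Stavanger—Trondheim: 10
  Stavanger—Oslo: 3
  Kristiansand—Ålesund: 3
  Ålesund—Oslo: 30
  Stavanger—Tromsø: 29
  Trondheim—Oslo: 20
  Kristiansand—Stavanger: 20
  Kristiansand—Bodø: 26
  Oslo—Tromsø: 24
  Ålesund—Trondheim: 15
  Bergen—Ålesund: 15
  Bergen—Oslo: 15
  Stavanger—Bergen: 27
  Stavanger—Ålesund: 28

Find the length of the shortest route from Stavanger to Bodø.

46

Some routes from Stavanger to Bodø:
Stavanger -> Trondheim -> Tromsø -> Bodø: 10 + 17 + 21 = 48
Stavanger -> Kristiansand -> Bodø: 20 + 26 = 46
Stavanger -> Oslo -> Tromsø -> Bodø: 3 + 24 + 21 = 48
Shortest: 46.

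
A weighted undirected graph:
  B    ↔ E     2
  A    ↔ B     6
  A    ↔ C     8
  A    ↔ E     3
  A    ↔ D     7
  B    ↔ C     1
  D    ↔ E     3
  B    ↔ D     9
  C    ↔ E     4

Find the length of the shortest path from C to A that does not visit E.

Routes from C to A avoiding E:
C -> B -> A: 1 + 6 = 7
C -> A: 8
C -> B -> D -> A: 1 + 9 + 7 = 17
Shortest: 7.

7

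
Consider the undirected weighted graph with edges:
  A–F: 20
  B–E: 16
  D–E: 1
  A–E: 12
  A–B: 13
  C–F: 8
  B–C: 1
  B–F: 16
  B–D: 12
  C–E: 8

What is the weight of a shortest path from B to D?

Some routes from B to D:
B→E→D: 16 + 1 = 17
B→D: 12
B→C→E→D: 1 + 8 + 1 = 10
The minimum is 10.

10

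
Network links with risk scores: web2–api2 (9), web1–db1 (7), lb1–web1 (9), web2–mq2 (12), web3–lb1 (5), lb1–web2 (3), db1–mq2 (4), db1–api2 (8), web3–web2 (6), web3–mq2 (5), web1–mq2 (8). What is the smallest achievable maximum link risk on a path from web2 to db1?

5

A few of the web2→db1 routes:
web2-lb1-web3-mq2-web1-db1: max(3, 5, 5, 8, 7) = 8
web2-web3-mq2-db1: max(6, 5, 4) = 6
web2-web3-mq2-web1-db1: max(6, 5, 8, 7) = 8
web2-lb1-web3-mq2-db1: max(3, 5, 5, 4) = 5
The minimum achievable maximum is 5.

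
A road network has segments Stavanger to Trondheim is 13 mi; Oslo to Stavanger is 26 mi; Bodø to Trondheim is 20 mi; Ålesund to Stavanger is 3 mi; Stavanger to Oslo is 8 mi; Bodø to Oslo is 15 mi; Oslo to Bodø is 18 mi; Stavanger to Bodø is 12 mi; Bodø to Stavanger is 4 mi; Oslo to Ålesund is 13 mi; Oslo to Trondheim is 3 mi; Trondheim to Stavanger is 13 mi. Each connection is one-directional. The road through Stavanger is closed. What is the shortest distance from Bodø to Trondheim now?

Paths from Bodø to Trondheim avoiding Stavanger:
Bodø→Trondheim: 20
Bodø→Oslo→Trondheim: 15 + 3 = 18
Best route has total 18 mi.

18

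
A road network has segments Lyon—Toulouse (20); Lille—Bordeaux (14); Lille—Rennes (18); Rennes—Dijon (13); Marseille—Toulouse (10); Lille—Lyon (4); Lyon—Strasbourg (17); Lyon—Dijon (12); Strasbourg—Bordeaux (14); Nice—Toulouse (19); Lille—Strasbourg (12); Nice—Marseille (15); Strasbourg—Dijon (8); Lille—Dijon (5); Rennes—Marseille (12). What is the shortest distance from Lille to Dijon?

A few of the Lille→Dijon routes:
Lille→Lyon→Strasbourg→Dijon: 4 + 17 + 8 = 29
Lille→Lyon→Dijon: 4 + 12 = 16
Lille→Dijon: 5
Lille→Strasbourg→Dijon: 12 + 8 = 20
Best route has total 5 mi.

5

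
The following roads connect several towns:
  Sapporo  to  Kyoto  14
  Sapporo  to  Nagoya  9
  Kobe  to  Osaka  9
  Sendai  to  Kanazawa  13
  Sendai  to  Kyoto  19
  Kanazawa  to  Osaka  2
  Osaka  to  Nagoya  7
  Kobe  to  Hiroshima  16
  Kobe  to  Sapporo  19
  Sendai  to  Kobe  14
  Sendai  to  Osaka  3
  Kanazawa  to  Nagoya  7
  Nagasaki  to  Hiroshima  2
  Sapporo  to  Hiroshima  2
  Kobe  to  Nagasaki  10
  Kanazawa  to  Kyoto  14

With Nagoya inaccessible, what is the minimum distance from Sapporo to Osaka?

23

A few of the Sapporo→Osaka routes:
Sapporo→Hiroshima→Nagasaki→Kobe→Osaka: 2 + 2 + 10 + 9 = 23
Sapporo→Hiroshima→Nagasaki→Kobe→Sendai→Osaka: 2 + 2 + 10 + 14 + 3 = 31
Sapporo→Kyoto→Kanazawa→Osaka: 14 + 14 + 2 = 30
Sapporo→Kobe→Osaka: 19 + 9 = 28
Sapporo→Hiroshima→Kobe→Osaka: 2 + 16 + 9 = 27
The minimum is 23.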